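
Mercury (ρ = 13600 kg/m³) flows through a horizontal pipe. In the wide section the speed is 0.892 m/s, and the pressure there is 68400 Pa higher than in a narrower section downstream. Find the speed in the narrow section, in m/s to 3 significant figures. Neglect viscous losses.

With h₁ = h₂, rearranging Bernoulli gives v₂ = √(v₁² + 2ΔP/ρ).
v₂ = √(0.892² + 2·68400/13600) = √(0.796 + 10.1) = 3.29 m/s.

v₂ ≈ 3.29 m/s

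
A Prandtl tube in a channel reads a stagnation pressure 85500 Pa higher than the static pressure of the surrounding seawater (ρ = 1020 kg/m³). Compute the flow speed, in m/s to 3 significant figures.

Bernoulli between the free stream and the stagnation point: ½ρv² = P_stag − P_static.
v = √(2ΔP/ρ) = √(2·85500/1020) = 12.9 m/s.

12.9 m/s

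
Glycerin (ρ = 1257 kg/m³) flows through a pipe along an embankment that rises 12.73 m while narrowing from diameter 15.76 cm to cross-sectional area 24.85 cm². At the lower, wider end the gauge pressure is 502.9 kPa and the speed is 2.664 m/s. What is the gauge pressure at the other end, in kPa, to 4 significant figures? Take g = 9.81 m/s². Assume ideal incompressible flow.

P₂ ≈ 75.52 kPa

By continuity, v₂ = v₁·A₁/A₂ = 2.664·(195.1/24.85) = 20.91 m/s.
Energy conservation along the streamline gives P₂ = P₁ − ½ρ(v₂² − v₁²) − ρg(h₂ − h₁).
P₂ = 502900 + ½·1257·(2.664² − 20.91²) − 1257·9.81·(+12.73) = 502900 + (-270400) − (157000) = 75520 Pa.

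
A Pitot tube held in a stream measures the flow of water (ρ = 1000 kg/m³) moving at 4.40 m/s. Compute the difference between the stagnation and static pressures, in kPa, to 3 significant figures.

Bernoulli between the free stream and the stagnation point: ½ρv² = P_stag − P_static.
ΔP = ½·1000·4.40² = 9680 Pa.

ΔP ≈ 9.68 kPa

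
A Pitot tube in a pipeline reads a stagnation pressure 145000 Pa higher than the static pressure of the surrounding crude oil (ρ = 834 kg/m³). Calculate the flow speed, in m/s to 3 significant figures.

v ≈ 18.6 m/s

The dynamic pressure equals the rise in static pressure at the stagnation point: ΔP = ½ρv².
v = √(2ΔP/ρ) = √(2·145000/834) = 18.6 m/s.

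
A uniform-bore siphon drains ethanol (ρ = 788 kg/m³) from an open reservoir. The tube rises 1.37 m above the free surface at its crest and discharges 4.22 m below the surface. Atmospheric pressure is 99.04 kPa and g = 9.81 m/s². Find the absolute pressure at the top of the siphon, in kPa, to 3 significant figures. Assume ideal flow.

P_top ≈ 55.8 kPa

From the surface to the outlet (both open to atmosphere, surface at rest): v = √(2g·h_out) = √(2·9.81·4.22) = 9.10 m/s.
Continuity keeps v the same throughout the tube; from surface to crest, P_atm + 0 = P_top + ½ρv² + ρg·h_top.
P_top = 99040 − ½·788·9.10² − 788·9.81·1.37 = 55800 Pa.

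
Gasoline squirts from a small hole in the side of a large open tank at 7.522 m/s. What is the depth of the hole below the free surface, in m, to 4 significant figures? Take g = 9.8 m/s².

Torricelli: v = √(2gh), so h = v²/(2g).
h = 7.522²/(2·9.8) = 56.58/19.60 = 2.887 m.

h ≈ 2.887 m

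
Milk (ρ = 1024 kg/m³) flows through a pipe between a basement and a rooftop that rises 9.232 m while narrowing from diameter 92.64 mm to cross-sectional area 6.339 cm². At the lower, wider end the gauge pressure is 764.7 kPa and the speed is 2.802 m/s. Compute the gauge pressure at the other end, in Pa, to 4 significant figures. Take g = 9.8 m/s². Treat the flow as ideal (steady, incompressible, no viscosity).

P₂ = 221600 Pa

Continuity gives A₁v₁ = A₂v₂, so v₂ = (67.40 cm²)/(6.339 cm²) × 2.802 m/s = 29.79 m/s.
Bernoulli: P₁ + ½ρv₁² + ρg h₁ = P₂ + ½ρv₂² + ρg h₂, so P₂ = P₁ + ½ρ(v₁² − v₂²) − ρg(h₂ − h₁).
P₂ = 764700 + ½·1024·(2.802² − 29.79²) − 1024·9.8·(+9.232) = 764700 + (-450500) − (92640) = 221600 Pa.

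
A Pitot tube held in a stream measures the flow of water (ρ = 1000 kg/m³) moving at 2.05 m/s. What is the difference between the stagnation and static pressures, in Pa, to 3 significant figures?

ΔP ≈ 2100 Pa

The dynamic pressure equals the rise in static pressure at the stagnation point: ΔP = ½ρv².
ΔP = ½·1000·2.05² = 2100 Pa.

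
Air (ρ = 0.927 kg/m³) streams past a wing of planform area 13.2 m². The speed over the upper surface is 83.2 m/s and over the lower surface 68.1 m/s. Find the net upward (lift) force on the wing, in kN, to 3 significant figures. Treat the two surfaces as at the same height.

F = 14.0 kN

The faster flow above has the lower pressure; Bernoulli (same height) gives ΔP = ½ρ(v_up² − v_low²).
ΔP = ½·0.927·(83.2² − 68.1²) = 1060 Pa.
Lift = ΔP · A = 1060 × 13.2 = 14000 N.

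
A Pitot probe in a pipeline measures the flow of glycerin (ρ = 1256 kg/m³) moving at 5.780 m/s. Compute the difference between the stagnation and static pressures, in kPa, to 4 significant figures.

Bernoulli between the free stream and the stagnation point: ½ρv² = P_stag − P_static.
ΔP = ½·1256·5.780² = 20980 Pa.

ΔP ≈ 20.98 kPa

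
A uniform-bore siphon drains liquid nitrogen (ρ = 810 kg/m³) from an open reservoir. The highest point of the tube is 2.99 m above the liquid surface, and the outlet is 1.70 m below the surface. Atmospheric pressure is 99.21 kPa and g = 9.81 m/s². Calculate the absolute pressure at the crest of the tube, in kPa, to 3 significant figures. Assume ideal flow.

P_top = 61.9 kPa

Bernoulli surface→outlet gives ½v² = g·h_out, so v = √(2·9.81·1.70) = 5.78 m/s.
The bore is uniform, so the speed at the crest is the same v. Bernoulli surface→crest: P_atm = P_top + ½ρv² + ρg·h_top.
P_top = 99210 − ½·810·5.78² − 810·9.81·2.99 = 61900 Pa.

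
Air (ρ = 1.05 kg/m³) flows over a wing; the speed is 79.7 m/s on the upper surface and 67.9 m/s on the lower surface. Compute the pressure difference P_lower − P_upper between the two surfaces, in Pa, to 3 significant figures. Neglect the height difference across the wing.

ΔP ≈ 914 Pa

Bernoulli (same height): P_lower − P_upper = ½ρ(v_upper² − v_lower²).
ΔP = ½·1.05·(79.7² − 67.9²) = 914 Pa.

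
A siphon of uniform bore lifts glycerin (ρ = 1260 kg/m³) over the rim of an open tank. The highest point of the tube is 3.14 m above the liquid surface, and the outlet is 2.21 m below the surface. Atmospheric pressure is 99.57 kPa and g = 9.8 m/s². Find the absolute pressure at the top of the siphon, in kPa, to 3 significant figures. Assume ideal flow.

P_top = 33.5 kPa

From the surface to the outlet (both open to atmosphere, surface at rest): v = √(2g·h_out) = √(2·9.8·2.21) = 6.58 m/s.
The bore is uniform, so the speed at the crest is the same v. Bernoulli surface→crest: P_atm = P_top + ½ρv² + ρg·h_top.
P_top = 99570 − ½·1260·6.58² − 1260·9.8·3.14 = 33500 Pa.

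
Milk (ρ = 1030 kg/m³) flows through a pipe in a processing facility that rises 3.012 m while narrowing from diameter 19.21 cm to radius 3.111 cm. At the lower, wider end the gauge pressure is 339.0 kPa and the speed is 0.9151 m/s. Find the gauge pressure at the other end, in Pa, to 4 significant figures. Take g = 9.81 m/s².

The volume flow rate is constant, so v₂ = (A₁/A₂)v₁ = (289.8/30.41)·0.9151 = 8.723 m/s.
Energy conservation along the streamline gives P₂ = P₁ − ½ρ(v₂² − v₁²) − ρg(h₂ − h₁).
P₂ = 339000 + ½·1030·(0.9151² − 8.723²) − 1030·9.81·(+3.012) = 339000 + (-38750) − (30430) = 269800 Pa.

P₂ = 269800 Pa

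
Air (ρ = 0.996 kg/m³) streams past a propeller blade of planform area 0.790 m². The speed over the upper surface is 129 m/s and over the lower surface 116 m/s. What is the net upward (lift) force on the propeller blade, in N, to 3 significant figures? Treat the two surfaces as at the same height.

From P + ½ρv² = const at equal height, P_low − P_up = ½ρ(v_up² − v_low²).
ΔP = ½·0.996·(129² − 116²) = 1590 Pa.
Lift = ΔP · A = 1590 × 0.790 = 1250 N.

F ≈ 1250 N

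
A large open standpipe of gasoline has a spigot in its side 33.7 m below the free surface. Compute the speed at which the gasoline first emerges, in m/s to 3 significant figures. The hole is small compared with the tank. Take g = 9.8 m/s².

v = 25.7 m/s

With the surface at rest and both surface and jet at atmospheric pressure, Bernoulli gives ρg h = ½ρv², so v = √(2gh) = √(2·9.8·33.7) = 25.7 m/s.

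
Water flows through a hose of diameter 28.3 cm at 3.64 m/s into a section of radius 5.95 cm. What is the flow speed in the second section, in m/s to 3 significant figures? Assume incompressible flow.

Continuity gives A₁v₁ = A₂v₂, so v₂ = (629 cm²)/(111 cm²) × 3.64 m/s = 20.6 m/s.

v₂ = 20.6 m/s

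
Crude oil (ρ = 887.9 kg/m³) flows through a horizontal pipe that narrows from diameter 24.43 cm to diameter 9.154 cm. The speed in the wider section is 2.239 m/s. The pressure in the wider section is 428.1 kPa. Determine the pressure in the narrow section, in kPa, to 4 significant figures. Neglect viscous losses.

317.4 kPa

The volume flow rate is constant, so v₂ = (A₁/A₂)v₁ = (468.7/65.81)·2.239 = 15.95 m/s.
The pipe is horizontal, so Bernoulli reduces to P₁ + ½ρv₁² = P₂ + ½ρv₂².
P₂ = P₁ − ½ρ(v₂² − v₁²) = 428100 − ½·887.9·(15.95² − 2.239²) = 428100 − 110700 = 317400 Pa.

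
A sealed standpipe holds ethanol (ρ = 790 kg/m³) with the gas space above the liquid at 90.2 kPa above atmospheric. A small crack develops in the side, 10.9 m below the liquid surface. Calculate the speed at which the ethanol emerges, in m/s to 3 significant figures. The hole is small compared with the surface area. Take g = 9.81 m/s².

v ≈ 21.0 m/s

Take point 1 at the surface (v₁ ≈ 0) and point 2 at the hole (at atmospheric pressure). Bernoulli: P₁ + ρg h = P_atm + ½ρv₂².
With P₁ − P_atm = 90200 Pa, v₂ = √(2gh + 2ΔP/ρ) = √(2·9.81·10.9 + 2·90200/790) = 21.0 m/s.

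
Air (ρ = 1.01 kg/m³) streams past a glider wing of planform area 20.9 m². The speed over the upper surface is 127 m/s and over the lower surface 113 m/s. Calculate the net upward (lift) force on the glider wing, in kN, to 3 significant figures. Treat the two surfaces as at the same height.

From P + ½ρv² = const at equal height, P_low − P_up = ½ρ(v_up² − v_low²).
ΔP = ½·1.01·(127² − 113²) = 1700 Pa.
Lift = ΔP · A = 1700 × 20.9 = 35500 N.

F = 35.5 kN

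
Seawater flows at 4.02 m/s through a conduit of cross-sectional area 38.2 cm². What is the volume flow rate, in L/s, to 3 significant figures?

Q ≈ 15.4 L/s

Q = A·v = 0.00382 m² × 4.02 m/s = 0.0154 m³/s.
Converting: 0.0154 m³/s × 1000 = 15.4 L/s.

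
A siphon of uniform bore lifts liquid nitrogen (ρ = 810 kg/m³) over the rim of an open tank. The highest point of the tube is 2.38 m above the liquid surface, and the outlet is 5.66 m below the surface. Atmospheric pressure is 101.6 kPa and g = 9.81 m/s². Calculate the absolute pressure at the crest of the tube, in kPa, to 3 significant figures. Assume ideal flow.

P_top = 37.7 kPa

The outlet speed comes from Torricelli: v = √(2g·5.66) = 10.5 m/s.
With constant cross-section the crest speed equals v; applying Bernoulli from the surface up to the crest, P_top = P_atm − ½ρv² − ρg·h_top.
P_top = 101600 − ½·810·10.5² − 810·9.81·2.38 = 37700 Pa.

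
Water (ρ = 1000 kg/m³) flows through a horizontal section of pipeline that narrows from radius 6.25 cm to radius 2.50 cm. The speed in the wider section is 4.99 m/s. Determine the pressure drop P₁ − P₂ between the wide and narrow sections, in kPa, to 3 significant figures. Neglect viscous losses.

474 kPa

By continuity, v₂ = v₁·A₁/A₂ = 4.99·(123/19.6) = 31.2 m/s.
Along the horizontal streamline, P + ½ρv² is constant.
P₁ − P₂ = ½·1000·(31.2² − 4.99²) = ½·1000·948 = 474000 Pa.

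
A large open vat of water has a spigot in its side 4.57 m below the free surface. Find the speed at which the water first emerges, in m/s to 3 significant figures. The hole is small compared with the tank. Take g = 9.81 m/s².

The surface is effectively still and both ends are open, so ½v² = gh and v = √(2·9.81·4.57) = 9.47 m/s.

v ≈ 9.47 m/s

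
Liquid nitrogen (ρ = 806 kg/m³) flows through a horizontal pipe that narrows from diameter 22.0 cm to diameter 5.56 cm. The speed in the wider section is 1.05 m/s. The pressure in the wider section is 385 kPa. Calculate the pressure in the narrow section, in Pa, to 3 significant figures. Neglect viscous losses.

P₂ ≈ 277000 Pa

The volume flow rate is constant, so v₂ = (A₁/A₂)v₁ = (380/24.3)·1.05 = 16.4 m/s.
Along the horizontal streamline, P + ½ρv² is constant.
P₂ = P₁ − ½ρ(v₂² − v₁²) = 385000 − ½·806·(16.4² − 1.05²) = 385000 − 108000 = 277000 Pa.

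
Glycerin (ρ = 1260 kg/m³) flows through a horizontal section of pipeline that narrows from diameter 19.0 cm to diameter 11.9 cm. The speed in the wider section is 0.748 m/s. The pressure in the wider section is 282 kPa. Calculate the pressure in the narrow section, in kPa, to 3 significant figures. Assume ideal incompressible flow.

280 kPa

By continuity, v₂ = v₁·A₁/A₂ = 0.748·(284/111) = 1.91 m/s.
With no height change, Bernoulli's equation is P₁ + ½ρv₁² = P₂ + ½ρv₂².
P₂ = P₁ − ½ρ(v₂² − v₁²) = 282000 − ½·1260·(1.91² − 0.748²) = 282000 − 1940 = 280000 Pa.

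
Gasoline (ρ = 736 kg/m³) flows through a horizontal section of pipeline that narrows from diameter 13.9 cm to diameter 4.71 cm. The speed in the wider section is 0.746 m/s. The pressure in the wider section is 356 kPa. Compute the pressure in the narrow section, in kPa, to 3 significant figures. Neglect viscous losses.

341 kPa

Mass conservation (A₁v₁ = A₂v₂) gives v₂ = 0.746 × 152/17.4 = 6.50 m/s.
Bernoulli (h₁ = h₂): P₁ − P₂ = ½ρ(v₂² − v₁²).
P₂ = P₁ − ½ρ(v₂² − v₁²) = 356000 − ½·736·(6.50² − 0.746²) = 356000 − 15300 = 341000 Pa.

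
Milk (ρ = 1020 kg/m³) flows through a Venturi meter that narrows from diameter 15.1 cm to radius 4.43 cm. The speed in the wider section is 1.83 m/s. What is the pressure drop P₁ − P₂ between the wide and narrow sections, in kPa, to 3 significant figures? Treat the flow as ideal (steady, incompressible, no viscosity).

12.7 kPa

The volume flow rate is constant, so v₂ = (A₁/A₂)v₁ = (179/61.7)·1.83 = 5.32 m/s.
The pipe is horizontal, so Bernoulli reduces to P₁ + ½ρv₁² = P₂ + ½ρv₂².
P₁ − P₂ = ½·1020·(5.32² − 1.83²) = ½·1020·24.9 = 12700 Pa.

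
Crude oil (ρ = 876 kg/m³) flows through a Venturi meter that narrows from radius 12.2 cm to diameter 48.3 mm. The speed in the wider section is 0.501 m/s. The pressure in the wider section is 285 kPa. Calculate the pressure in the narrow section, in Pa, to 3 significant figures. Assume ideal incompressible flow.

214000 Pa

By continuity, v₂ = v₁·A₁/A₂ = 0.501·(468/18.3) = 12.8 m/s.
Along the horizontal streamline, P + ½ρv² is constant.
P₂ = P₁ − ½ρ(v₂² − v₁²) = 285000 − ½·876·(12.8² − 0.501²) = 285000 − 71500 = 214000 Pa.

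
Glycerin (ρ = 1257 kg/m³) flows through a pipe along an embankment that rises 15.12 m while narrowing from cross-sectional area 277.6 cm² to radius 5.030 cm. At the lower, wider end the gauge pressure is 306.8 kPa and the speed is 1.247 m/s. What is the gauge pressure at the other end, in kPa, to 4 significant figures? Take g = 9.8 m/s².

Mass conservation (A₁v₁ = A₂v₂) gives v₂ = 1.247 × 277.6/79.49 = 4.355 m/s.
Applying Bernoulli between the two ends and solving for P₂: P₂ = P₁ + ½ρ(v₁² − v₂²) − ρgΔh.
P₂ = 306800 + ½·1257·(1.247² − 4.355²) − 1257·9.8·(+15.12) = 306800 + (-10940) − (186300) = 109600 Pa.

P₂ ≈ 109.6 kPa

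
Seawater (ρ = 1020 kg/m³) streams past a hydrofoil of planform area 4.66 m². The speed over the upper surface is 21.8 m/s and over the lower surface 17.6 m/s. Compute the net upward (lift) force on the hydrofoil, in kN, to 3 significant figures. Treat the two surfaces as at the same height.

From P + ½ρv² = const at equal height, P_low − P_up = ½ρ(v_up² − v_low²).
ΔP = ½·1020·(21.8² − 17.6²) = 84400 Pa.
Lift = ΔP · A = 84400 × 4.66 = 393000 N.

F = 393 kN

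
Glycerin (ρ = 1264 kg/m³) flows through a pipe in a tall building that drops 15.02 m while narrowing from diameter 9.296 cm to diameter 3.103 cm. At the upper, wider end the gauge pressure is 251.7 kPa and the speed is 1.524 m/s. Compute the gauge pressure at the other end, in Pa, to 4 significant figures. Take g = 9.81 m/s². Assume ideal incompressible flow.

Continuity gives A₁v₁ = A₂v₂, so v₂ = (67.87 cm²)/(7.562 cm²) × 1.524 m/s = 13.68 m/s.
Bernoulli: P₁ + ½ρv₁² + ρg h₁ = P₂ + ½ρv₂² + ρg h₂, so P₂ = P₁ + ½ρ(v₁² − v₂²) − ρg(h₂ − h₁).
P₂ = 251700 + ½·1264·(1.524² − 13.68²) − 1264·9.81·(−15.02) = 251700 + (-116800) − (-186200) = 321200 Pa.

P₂ ≈ 321200 Pa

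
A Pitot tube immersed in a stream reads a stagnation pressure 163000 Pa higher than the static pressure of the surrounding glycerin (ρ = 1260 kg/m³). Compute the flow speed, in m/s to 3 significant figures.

The dynamic pressure equals the rise in static pressure at the stagnation point: ΔP = ½ρv².
v = √(2ΔP/ρ) = √(2·163000/1260) = 16.1 m/s.

v ≈ 16.1 m/s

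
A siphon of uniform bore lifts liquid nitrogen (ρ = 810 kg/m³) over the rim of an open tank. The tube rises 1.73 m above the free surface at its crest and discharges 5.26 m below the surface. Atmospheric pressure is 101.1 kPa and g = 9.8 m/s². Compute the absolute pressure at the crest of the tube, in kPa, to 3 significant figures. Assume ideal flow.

Bernoulli surface→outlet gives ½v² = g·h_out, so v = √(2·9.8·5.26) = 10.2 m/s.
With constant cross-section the crest speed equals v; applying Bernoulli from the surface up to the crest, P_top = P_atm − ½ρv² − ρg·h_top.
P_top = 101100 − ½·810·10.2² − 810·9.8·1.73 = 45600 Pa.

P_top = 45.6 kPa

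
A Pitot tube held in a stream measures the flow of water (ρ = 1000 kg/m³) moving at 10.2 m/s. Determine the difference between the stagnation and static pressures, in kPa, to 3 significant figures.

The dynamic pressure equals the rise in static pressure at the stagnation point: ΔP = ½ρv².
ΔP = ½·1000·10.2² = 52000 Pa.

ΔP = 52.0 kPa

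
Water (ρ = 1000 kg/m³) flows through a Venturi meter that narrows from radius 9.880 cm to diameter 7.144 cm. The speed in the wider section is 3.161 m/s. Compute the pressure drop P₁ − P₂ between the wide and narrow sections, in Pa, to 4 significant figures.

Mass conservation (A₁v₁ = A₂v₂) gives v₂ = 3.161 × 306.7/40.08 = 24.18 m/s.
Along the horizontal streamline, P + ½ρv² is constant.
P₁ − P₂ = ½·1000·(24.18² − 3.161²) = ½·1000·574.8 = 287400 Pa.

ΔP ≈ 287400 Pa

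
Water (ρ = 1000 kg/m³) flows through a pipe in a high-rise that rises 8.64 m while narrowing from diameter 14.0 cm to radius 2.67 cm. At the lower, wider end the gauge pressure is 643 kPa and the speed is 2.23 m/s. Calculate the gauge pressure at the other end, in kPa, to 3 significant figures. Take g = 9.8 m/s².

Mass conservation (A₁v₁ = A₂v₂) gives v₂ = 2.23 × 154/22.4 = 15.3 m/s.
Bernoulli: P₁ + ½ρv₁² + ρg h₁ = P₂ + ½ρv₂² + ρg h₂, so P₂ = P₁ + ½ρ(v₁² − v₂²) − ρg(h₂ − h₁).
P₂ = 643000 + ½·1000·(2.23² − 15.3²) − 1000·9.8·(+8.64) = 643000 + (-115000) − (84700) = 443000 Pa.

P₂ ≈ 443 kPa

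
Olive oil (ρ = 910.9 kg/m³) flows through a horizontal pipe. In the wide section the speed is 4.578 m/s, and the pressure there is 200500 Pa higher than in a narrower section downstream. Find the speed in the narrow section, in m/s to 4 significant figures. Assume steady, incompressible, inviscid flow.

With h₁ = h₂, rearranging Bernoulli gives v₂ = √(v₁² + 2ΔP/ρ).
v₂ = √(4.578² + 2·200500/910.9) = √(20.96 + 440.2) = 21.48 m/s.

v₂ ≈ 21.48 m/s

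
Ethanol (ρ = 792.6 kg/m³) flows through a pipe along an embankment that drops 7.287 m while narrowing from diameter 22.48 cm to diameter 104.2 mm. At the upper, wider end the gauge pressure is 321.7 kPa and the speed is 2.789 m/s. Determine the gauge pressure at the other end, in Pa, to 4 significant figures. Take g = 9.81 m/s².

By continuity, v₂ = v₁·A₁/A₂ = 2.789·(396.9/85.28) = 12.98 m/s.
Bernoulli: P₁ + ½ρv₁² + ρg h₁ = P₂ + ½ρv₂² + ρg h₂, so P₂ = P₁ + ½ρ(v₁² − v₂²) − ρg(h₂ − h₁).
P₂ = 321700 + ½·792.6·(2.789² − 12.98²) − 792.6·9.81·(−7.287) = 321700 + (-63700) − (-56660) = 314700 Pa.

P₂ = 314700 Pa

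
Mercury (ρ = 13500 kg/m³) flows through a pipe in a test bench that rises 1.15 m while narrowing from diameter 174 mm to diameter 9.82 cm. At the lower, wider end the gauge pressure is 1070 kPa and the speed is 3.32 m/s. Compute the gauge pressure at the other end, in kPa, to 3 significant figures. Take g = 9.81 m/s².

Continuity gives A₁v₁ = A₂v₂, so v₂ = (238 cm²)/(75.7 cm²) × 3.32 m/s = 10.4 m/s.
Applying Bernoulli between the two ends and solving for P₂: P₂ = P₁ + ½ρ(v₁² − v₂²) − ρgΔh.
P₂ = 1070000 + ½·13500·(3.32² − 10.4²) − 13500·9.81·(+1.15) = 1070000 + (-659000) − (152000) = 259000 Pa.

259 kPa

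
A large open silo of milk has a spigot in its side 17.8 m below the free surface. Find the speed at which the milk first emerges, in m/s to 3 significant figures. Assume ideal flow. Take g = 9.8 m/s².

v = 18.7 m/s

The surface is effectively still and both ends are open, so ½v² = gh and v = √(2·9.8·17.8) = 18.7 m/s.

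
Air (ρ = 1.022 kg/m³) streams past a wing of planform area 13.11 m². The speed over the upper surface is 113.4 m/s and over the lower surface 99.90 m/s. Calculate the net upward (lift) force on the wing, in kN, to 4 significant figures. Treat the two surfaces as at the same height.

With equal heights on the two surfaces, Bernoulli gives P_lower − P_upper = ½ρ(v_upper² − v_lower²).
ΔP = ½·1.022·(113.4² − 99.90²) = 1471 Pa.
Lift = ΔP · A = 1471 × 13.11 = 19290 N.

19.29 kN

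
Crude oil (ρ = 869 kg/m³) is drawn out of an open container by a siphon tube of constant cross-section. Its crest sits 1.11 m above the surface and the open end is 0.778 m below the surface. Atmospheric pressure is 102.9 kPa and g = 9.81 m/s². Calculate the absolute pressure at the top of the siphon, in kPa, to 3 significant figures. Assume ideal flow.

The outlet speed comes from Torricelli: v = √(2g·0.778) = 3.91 m/s.
The bore is uniform, so the speed at the crest is the same v. Bernoulli surface→crest: P_atm = P_top + ½ρv² + ρg·h_top.
P_top = 102900 − ½·869·3.91² − 869·9.81·1.11 = 86800 Pa.

P_top ≈ 86.8 kPa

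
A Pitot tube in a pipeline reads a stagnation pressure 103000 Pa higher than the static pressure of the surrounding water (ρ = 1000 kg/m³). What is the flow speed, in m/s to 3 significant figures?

At the stagnation point the flow is brought to rest, so Bernoulli gives P_stag − P_static = ½ρv².
v = √(2ΔP/ρ) = √(2·103000/1000) = 14.4 m/s.

v ≈ 14.4 m/s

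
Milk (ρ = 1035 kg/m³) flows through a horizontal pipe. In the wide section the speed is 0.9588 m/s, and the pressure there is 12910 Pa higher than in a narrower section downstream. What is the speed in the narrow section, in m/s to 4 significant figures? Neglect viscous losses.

Horizontal Bernoulli: P₁ + ½ρv₁² = P₂ + ½ρv₂², so v₂² = v₁² + 2(P₁ − P₂)/ρ.
v₂ = √(0.9588² + 2·12910/1035) = √(0.9193 + 24.95) = 5.086 m/s.

v₂ ≈ 5.086 m/s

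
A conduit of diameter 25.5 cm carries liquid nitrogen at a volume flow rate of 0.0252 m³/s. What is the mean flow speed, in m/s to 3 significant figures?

v ≈ 0.493 m/s

Q = 0.0252 m³/s = 0.0252 m³/s.
v = Q/A = 0.0252 / 0.0511 = 0.493 m/s.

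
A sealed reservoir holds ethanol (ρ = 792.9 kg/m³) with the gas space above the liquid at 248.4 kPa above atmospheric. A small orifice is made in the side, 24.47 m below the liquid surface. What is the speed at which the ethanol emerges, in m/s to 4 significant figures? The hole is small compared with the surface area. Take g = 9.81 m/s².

Take point 1 at the surface (v₁ ≈ 0) and point 2 at the hole (at atmospheric pressure). Bernoulli: P₁ + ρg h = P_atm + ½ρv₂².
With P₁ − P_atm = 248400 Pa, v₂ = √(2gh + 2ΔP/ρ) = √(2·9.81·24.47 + 2·248400/792.9) = 33.27 m/s.

v ≈ 33.27 m/s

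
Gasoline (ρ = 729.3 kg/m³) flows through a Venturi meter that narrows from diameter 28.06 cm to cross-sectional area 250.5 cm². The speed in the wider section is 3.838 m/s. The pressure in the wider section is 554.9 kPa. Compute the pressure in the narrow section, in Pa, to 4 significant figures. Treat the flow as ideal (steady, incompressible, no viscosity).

P₂ = 527500 Pa

By continuity, v₂ = v₁·A₁/A₂ = 3.838·(618.4/250.5) = 9.475 m/s.
Along the horizontal streamline, P + ½ρv² is constant.
P₂ = P₁ − ½ρ(v₂² − v₁²) = 554900 − ½·729.3·(9.475² − 3.838²) = 554900 − 27360 = 527500 Pa.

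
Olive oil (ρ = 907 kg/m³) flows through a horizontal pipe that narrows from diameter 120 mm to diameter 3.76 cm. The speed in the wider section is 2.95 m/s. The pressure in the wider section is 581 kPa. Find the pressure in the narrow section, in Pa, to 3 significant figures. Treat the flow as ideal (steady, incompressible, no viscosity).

P₂ = 176000 Pa

Mass conservation (A₁v₁ = A₂v₂) gives v₂ = 2.95 × 113/11.1 = 30.0 m/s.
Bernoulli (h₁ = h₂): P₁ − P₂ = ½ρ(v₂² − v₁²).
P₂ = P₁ − ½ρ(v₂² − v₁²) = 581000 − ½·907·(30.0² − 2.95²) = 581000 − 405000 = 176000 Pa.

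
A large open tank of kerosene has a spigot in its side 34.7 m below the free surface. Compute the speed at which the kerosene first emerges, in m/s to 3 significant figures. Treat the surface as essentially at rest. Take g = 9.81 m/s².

v ≈ 26.1 m/s

The surface is effectively still and both ends are open, so ½v² = gh and v = √(2·9.81·34.7) = 26.1 m/s.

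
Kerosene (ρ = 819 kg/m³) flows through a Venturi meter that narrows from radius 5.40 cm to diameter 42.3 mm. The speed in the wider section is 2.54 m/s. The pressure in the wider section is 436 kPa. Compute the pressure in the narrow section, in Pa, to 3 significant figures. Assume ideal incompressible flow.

The volume flow rate is constant, so v₂ = (A₁/A₂)v₁ = (91.6/14.1)·2.54 = 16.6 m/s.
The pipe is horizontal, so Bernoulli reduces to P₁ + ½ρv₁² = P₂ + ½ρv₂².
P₂ = P₁ − ½ρ(v₂² − v₁²) = 436000 − ½·819·(16.6² − 2.54²) = 436000 − 110000 = 326000 Pa.

P₂ ≈ 326000 Pa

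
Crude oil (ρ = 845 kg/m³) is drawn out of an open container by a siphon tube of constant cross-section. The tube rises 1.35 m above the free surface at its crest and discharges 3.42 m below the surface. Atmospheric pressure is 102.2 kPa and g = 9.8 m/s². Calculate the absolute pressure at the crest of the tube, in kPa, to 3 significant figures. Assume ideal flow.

P_top = 62.7 kPa

The outlet speed comes from Torricelli: v = √(2g·3.42) = 8.19 m/s.
The bore is uniform, so the speed at the crest is the same v. Bernoulli surface→crest: P_atm = P_top + ½ρv² + ρg·h_top.
P_top = 102200 − ½·845·8.19² − 845·9.8·1.35 = 62700 Pa.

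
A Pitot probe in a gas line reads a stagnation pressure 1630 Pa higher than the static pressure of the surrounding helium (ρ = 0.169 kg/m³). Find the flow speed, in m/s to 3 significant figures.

Bernoulli between the free stream and the stagnation point: ½ρv² = P_stag − P_static.
v = √(2ΔP/ρ) = √(2·1630/0.169) = 139 m/s.

v ≈ 139 m/s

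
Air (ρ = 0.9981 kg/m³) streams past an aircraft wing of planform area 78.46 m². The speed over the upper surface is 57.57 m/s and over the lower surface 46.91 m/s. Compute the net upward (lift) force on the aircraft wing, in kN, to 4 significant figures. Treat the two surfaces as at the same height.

F ≈ 43.61 kN

From P + ½ρv² = const at equal height, P_low − P_up = ½ρ(v_up² − v_low²).
ΔP = ½·0.9981·(57.57² − 46.91²) = 555.8 Pa.
Lift = ΔP · A = 555.8 × 78.46 = 43610 N.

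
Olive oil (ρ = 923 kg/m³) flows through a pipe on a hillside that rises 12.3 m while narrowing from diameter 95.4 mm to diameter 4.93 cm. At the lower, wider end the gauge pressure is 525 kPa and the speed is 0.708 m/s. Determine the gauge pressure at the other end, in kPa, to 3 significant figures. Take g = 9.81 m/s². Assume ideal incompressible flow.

P₂ ≈ 411 kPa

Continuity gives A₁v₁ = A₂v₂, so v₂ = (71.5 cm²)/(19.1 cm²) × 0.708 m/s = 2.65 m/s.
Energy conservation along the streamline gives P₂ = P₁ − ½ρ(v₂² − v₁²) − ρg(h₂ − h₁).
P₂ = 525000 + ½·923·(0.708² − 2.65²) − 923·9.81·(+12.3) = 525000 + (-3010) − (111000) = 411000 Pa.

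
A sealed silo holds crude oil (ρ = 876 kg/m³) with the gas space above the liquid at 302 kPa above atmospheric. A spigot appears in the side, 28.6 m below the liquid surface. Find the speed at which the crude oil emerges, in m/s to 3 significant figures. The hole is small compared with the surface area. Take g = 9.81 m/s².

v ≈ 35.4 m/s

Take point 1 at the surface (v₁ ≈ 0) and point 2 at the hole (at atmospheric pressure). Bernoulli: P₁ + ρg h = P_atm + ½ρv₂².
With P₁ − P_atm = 302000 Pa, v₂ = √(2gh + 2ΔP/ρ) = √(2·9.81·28.6 + 2·302000/876) = 35.4 m/s.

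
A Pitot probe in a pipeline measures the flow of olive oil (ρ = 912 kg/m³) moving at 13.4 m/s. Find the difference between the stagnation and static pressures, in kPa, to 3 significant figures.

ΔP = 81.9 kPa

The dynamic pressure equals the rise in static pressure at the stagnation point: ΔP = ½ρv².
ΔP = ½·912·13.4² = 81900 Pa.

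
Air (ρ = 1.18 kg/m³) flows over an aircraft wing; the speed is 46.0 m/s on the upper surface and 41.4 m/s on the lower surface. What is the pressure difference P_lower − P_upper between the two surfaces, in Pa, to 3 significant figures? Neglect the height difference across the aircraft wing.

Bernoulli (same height): P_lower − P_upper = ½ρ(v_upper² − v_lower²).
ΔP = ½·1.18·(46.0² − 41.4²) = 237 Pa.

ΔP ≈ 237 Pa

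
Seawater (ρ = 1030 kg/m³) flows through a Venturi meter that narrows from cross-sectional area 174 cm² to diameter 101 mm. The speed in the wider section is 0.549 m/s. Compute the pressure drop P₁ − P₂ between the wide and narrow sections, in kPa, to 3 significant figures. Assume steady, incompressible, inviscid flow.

ΔP ≈ 0.577 kPa

By continuity, v₂ = v₁·A₁/A₂ = 0.549·(174/80.1) = 1.19 m/s.
Along the horizontal streamline, P + ½ρv² is constant.
P₁ − P₂ = ½·1030·(1.19² − 0.549²) = ½·1030·1.12 = 577 Pa.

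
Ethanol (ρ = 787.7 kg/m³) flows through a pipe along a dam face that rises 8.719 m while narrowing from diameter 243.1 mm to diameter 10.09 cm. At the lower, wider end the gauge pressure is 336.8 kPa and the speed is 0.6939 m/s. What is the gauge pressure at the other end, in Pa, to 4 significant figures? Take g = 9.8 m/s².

By continuity, v₂ = v₁·A₁/A₂ = 0.6939·(464.2/79.96) = 4.028 m/s.
Bernoulli: P₁ + ½ρv₁² + ρg h₁ = P₂ + ½ρv₂² + ρg h₂, so P₂ = P₁ + ½ρ(v₁² − v₂²) − ρg(h₂ − h₁).
P₂ = 336800 + ½·787.7·(0.6939² − 4.028²) − 787.7·9.8·(+8.719) = 336800 + (-6200) − (67310) = 263300 Pa.

P₂ ≈ 263300 Pa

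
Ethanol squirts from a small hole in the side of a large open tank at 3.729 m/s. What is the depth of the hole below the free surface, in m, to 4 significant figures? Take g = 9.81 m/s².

h ≈ 0.7087 m

For a small hole in a large open tank, ½v² = gh, giving h = v²/(2g).
h = 3.729²/(2·9.81) = 13.91/19.62 = 0.7087 m.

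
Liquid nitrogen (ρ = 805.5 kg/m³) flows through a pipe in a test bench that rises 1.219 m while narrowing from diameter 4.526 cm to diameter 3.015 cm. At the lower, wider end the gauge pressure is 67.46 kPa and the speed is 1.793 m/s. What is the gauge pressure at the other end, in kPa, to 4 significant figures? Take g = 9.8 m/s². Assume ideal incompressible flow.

Mass conservation (A₁v₁ = A₂v₂) gives v₂ = 1.793 × 16.09/7.139 = 4.040 m/s.
Energy conservation along the streamline gives P₂ = P₁ − ½ρ(v₂² − v₁²) − ρg(h₂ − h₁).
P₂ = 67460 + ½·805.5·(1.793² − 4.040²) − 805.5·9.8·(+1.219) = 67460 + (-5280) − (9623) = 52560 Pa.

P₂ = 52.56 kPa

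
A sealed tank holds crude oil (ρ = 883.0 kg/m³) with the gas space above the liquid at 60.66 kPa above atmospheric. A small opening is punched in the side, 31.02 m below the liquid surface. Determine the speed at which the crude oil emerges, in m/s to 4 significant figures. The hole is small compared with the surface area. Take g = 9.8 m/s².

Take point 1 at the surface (v₁ ≈ 0) and point 2 at the hole (at atmospheric pressure). Bernoulli: P₁ + ρg h = P_atm + ½ρv₂².
With P₁ − P_atm = 60660 Pa, v₂ = √(2gh + 2ΔP/ρ) = √(2·9.8·31.02 + 2·60660/883.0) = 27.30 m/s.

v = 27.30 m/s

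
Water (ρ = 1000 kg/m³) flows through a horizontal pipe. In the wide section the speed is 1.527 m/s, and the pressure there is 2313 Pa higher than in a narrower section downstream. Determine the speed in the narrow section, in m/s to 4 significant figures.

v₂ ≈ 2.638 m/s

Along the level pipe P + ½ρv² is conserved, hence v₂² = v₁² + 2(P₁ − P₂)/ρ.
v₂ = √(1.527² + 2·2313/1000) = √(2.332 + 4.626) = 2.638 m/s.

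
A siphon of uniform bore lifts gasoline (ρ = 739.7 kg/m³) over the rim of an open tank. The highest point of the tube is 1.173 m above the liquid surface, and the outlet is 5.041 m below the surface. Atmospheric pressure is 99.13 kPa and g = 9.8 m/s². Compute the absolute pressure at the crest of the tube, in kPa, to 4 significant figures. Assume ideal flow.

P_top = 54.08 kPa

Bernoulli surface→outlet gives ½v² = g·h_out, so v = √(2·9.8·5.041) = 9.940 m/s.
Continuity keeps v the same throughout the tube; from surface to crest, P_atm + 0 = P_top + ½ρv² + ρg·h_top.
P_top = 99130 − ½·739.7·9.940² − 739.7·9.8·1.173 = 54080 Pa.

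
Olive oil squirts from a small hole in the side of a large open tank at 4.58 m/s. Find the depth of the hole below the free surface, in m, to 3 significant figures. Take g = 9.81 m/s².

For a small hole in a large open tank, ½v² = gh, giving h = v²/(2g).
h = 4.58²/(2·9.81) = 21.0/19.62 = 1.07 m.

h = 1.07 m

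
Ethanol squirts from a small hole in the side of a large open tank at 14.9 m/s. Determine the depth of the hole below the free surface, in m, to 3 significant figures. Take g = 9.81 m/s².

Torricelli: v = √(2gh), so h = v²/(2g).
h = 14.9²/(2·9.81) = 222/19.62 = 11.3 m.

h ≈ 11.3 m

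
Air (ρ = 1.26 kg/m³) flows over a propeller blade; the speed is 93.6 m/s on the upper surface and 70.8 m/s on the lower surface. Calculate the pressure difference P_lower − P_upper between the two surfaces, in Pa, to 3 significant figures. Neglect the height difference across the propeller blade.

ΔP = 2360 Pa

Bernoulli (same height): P_lower − P_upper = ½ρ(v_upper² − v_lower²).
ΔP = ½·1.26·(93.6² − 70.8²) = 2360 Pa.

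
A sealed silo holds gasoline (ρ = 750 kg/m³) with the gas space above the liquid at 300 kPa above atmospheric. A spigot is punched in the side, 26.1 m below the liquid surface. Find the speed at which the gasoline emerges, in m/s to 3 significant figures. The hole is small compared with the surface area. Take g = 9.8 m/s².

Take point 1 at the surface (v₁ ≈ 0) and point 2 at the hole (at atmospheric pressure). Bernoulli: P₁ + ρg h = P_atm + ½ρv₂².
With P₁ − P_atm = 300000 Pa, v₂ = √(2gh + 2ΔP/ρ) = √(2·9.8·26.1 + 2·300000/750) = 36.2 m/s.

36.2 m/s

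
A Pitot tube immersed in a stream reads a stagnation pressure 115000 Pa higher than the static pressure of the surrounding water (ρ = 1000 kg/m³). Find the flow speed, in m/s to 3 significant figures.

15.2 m/s

At the stagnation point the flow is brought to rest, so Bernoulli gives P_stag − P_static = ½ρv².
v = √(2ΔP/ρ) = √(2·115000/1000) = 15.2 m/s.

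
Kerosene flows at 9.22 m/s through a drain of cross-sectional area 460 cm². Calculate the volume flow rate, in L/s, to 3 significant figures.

Q = A·v = 0.0460 m² × 9.22 m/s = 0.424 m³/s.
Converting: 0.424 m³/s × 1000 = 424 L/s.

Q ≈ 424 L/s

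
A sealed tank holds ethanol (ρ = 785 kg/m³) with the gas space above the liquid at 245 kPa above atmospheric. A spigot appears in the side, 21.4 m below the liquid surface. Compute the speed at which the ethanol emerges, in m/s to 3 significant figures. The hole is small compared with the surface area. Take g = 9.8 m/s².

Take point 1 at the surface (v₁ ≈ 0) and point 2 at the hole (at atmospheric pressure). Bernoulli: P₁ + ρg h = P_atm + ½ρv₂².
With P₁ − P_atm = 245000 Pa, v₂ = √(2gh + 2ΔP/ρ) = √(2·9.8·21.4 + 2·245000/785) = 32.3 m/s.

v ≈ 32.3 m/s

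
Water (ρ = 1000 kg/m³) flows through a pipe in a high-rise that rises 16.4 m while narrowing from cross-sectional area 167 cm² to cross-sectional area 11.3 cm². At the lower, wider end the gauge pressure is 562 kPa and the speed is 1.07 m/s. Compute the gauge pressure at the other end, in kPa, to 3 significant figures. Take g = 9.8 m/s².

Mass conservation (A₁v₁ = A₂v₂) gives v₂ = 1.07 × 167/11.3 = 15.8 m/s.
Energy conservation along the streamline gives P₂ = P₁ − ½ρ(v₂² − v₁²) − ρg(h₂ − h₁).
P₂ = 562000 + ½·1000·(1.07² − 15.8²) − 1000·9.8·(+16.4) = 562000 + (-124000) − (161000) = 277000 Pa.

P₂ = 277 kPa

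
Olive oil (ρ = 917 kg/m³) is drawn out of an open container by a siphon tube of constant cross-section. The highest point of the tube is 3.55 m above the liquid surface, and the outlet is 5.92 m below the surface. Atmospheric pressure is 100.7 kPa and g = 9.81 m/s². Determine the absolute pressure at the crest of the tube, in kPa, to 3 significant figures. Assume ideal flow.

The outlet speed comes from Torricelli: v = √(2g·5.92) = 10.8 m/s.
The bore is uniform, so the speed at the crest is the same v. Bernoulli surface→crest: P_atm = P_top + ½ρv² + ρg·h_top.
P_top = 100700 − ½·917·10.8² − 917·9.81·3.55 = 15500 Pa.

P_top ≈ 15.5 kPa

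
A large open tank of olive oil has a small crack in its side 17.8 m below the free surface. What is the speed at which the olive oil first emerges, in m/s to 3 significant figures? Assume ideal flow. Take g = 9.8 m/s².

v = 18.7 m/s

With the surface at rest and both surface and jet at atmospheric pressure, Bernoulli gives ρg h = ½ρv², so v = √(2gh) = √(2·9.8·17.8) = 18.7 m/s.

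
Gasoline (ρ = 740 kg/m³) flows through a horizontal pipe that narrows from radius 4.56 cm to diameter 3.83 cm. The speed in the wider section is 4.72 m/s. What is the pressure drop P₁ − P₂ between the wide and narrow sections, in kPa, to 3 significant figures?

ΔP = 257 kPa

The volume flow rate is constant, so v₂ = (A₁/A₂)v₁ = (65.3/11.5)·4.72 = 26.8 m/s.
With no height change, Bernoulli's equation is P₁ + ½ρv₁² = P₂ + ½ρv₂².
P₁ − P₂ = ½·740·(26.8² − 4.72²) = ½·740·694 = 257000 Pa.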